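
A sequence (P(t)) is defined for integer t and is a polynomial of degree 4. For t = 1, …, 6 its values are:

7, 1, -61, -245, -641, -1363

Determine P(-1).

-5

Write P(t) = at^4 + bt³ + ct² + dt + e; the 6 given values yield a linear system in the 5 coefficients.
Solving, P(t) = -t^4 - t³ + 3t² + 7t - 1.
Then P(-1) = -5.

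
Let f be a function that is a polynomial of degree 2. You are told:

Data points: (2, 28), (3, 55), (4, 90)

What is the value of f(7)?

Write f(x) = ax² + bx + c; the 3 given values yield a linear system in the 3 coefficients.
Solving, f(x) = 4x² + 7x - 2.
Then f(7) = 243.

243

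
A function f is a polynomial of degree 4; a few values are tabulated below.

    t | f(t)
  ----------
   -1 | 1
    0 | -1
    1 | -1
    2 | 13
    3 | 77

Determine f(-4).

259

Write f(t) = at^4 + bt³ + ct² + dt + e; the 5 given values yield a linear system in the 5 coefficients.
Solving, f(t) = t^4 - t - 1.
Then f(-4) = 259.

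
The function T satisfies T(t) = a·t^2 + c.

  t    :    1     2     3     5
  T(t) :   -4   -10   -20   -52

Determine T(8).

From T(1) = -4 and T(2) = -10: 1a + c = -4 and 4a + c = -10.
Subtracting: 3a = -6, so a = -2; then c = -4 − (-2)·1 = -2.
So T(t) = -2t² − 2, and T(8) = -130.

-130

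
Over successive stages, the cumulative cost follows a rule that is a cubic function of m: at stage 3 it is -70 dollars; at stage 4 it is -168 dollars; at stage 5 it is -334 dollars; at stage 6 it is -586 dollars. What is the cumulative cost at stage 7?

Write the value at m as s(m).
Write s(m) = am³ + bm² + cm + d; the 4 given values yield a linear system in the 4 coefficients.
Solving, s(m) = -3m³ + 2m² - m - 4.
Then s(7) = -942.

-942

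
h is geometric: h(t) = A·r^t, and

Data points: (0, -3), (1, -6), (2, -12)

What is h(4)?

-48

Consecutive ratio: -6/(-3) = 2, and -12/(-6) = 2, so r = 2.
Then A·2^0 = -3 gives A = -3, and h(t) = -3·2^t.
h(4) = -3·2^4 = -48.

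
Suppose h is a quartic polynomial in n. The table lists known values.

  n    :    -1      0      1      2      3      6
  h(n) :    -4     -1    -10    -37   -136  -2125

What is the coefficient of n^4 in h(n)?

Write h(n) = an^4 + bn³ + cn² + dn + e; the 6 given values yield a linear system in the 5 coefficients.
Solving, h(n) = -2n^4 + 3n³ - 4n² - 6n - 1.
The coefficient of n^4 is -2.

-2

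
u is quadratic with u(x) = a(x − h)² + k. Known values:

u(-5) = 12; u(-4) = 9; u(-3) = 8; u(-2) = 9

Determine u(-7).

First differences -3, -1, 1; second difference 2 = 2a, so a = 1.
Expanding, the x-coefficient is −2ah = -2h; matching it to the data gives h = -3, and then k = 8.
So u(x) = 1(x + 3)² + 8.
u(-7) = 1·(-4)² + 8 = 24.

24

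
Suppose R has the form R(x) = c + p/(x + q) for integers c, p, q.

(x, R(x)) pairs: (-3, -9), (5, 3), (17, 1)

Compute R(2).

(R(x) − c)(x + q) = p for each data point; the three points give a linear system in c and q, then p follows.
Solving: c = 0, q = 1, p = 18, so R(x) = 18/(x + 1).
Then R(2) = 0 + 18/3 = 6.

6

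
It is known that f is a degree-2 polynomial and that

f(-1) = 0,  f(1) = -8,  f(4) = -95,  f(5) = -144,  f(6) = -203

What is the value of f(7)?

-272

Write f(k) = ak² + bk + c; the 5 given values yield a linear system in the 3 coefficients.
Solving, f(k) = -5k² - 4k + 1.
Then f(7) = -272.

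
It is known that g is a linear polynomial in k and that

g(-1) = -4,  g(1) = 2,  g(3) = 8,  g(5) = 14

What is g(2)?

5

Write g(k) = ak + b; the 4 given values yield a linear system in the 2 coefficients.
Solving, g(k) = 3k - 1.
Then g(2) = 5.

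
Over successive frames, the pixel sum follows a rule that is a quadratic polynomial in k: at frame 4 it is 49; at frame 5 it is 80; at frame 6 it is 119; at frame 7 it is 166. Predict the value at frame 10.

355

Write the value at k as g(k).
First differences: 31, 39, 47. Second differences: 8, 8.
Level-2 differences are constant, so g has degree 2.
Fitting a degree-2 polynomial gives g(k) = 4k² - 5k + 5.
Then g(10) = 355.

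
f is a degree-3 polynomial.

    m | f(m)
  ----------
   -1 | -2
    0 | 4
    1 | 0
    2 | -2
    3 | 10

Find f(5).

124

First differences: 6, -4, -2, 12. Second differences: -10, 2, 14. Third differences: 12, 12.
Level-3 differences are constant, so f has degree 3.
Fitting a degree-3 polynomial gives f(m) = 2m³ - 5m² - m + 4.
Then f(5) = 124.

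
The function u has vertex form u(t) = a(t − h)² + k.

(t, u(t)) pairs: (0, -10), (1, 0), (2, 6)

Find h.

3

First differences 10, 6; second difference -4 = 2a, so a = -2.
Expanding, the t-coefficient is −2ah = 4h; matching it to the data gives h = 3, and then k = 8.
So u(t) = -2(t − 3)² + 8.
Hence h = 3.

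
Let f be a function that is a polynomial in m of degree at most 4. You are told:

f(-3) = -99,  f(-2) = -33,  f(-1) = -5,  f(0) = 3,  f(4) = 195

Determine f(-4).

-221

Write f(m) = am^4 + bm³ + cm² + dm + e; the 5 given values yield a linear system in the 5 coefficients.
Solving, the leading coefficient vanishes, and f(m) = 3m³ - m² + 4m + 3.
Then f(-4) = -221.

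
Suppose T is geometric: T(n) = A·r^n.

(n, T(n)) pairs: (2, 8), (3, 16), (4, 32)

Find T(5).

Consecutive ratio: 16/8 = 2, and 32/16 = 2, so r = 2.
Then A·2^2 = 8 gives A = 2, and T(n) = 2·2^n.
T(5) = 2·2^5 = 64.

64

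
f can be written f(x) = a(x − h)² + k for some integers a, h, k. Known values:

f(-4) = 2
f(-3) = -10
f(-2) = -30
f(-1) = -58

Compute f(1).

First differences -12, -20, -28; second difference -8 = 2a, so a = -4.
Expanding, the x-coefficient is −2ah = 8h; matching it to the data gives h = -5, and then k = 6.
So f(x) = -4(x + 5)² + 6.
f(1) = -4·6² + 6 = -138.

-138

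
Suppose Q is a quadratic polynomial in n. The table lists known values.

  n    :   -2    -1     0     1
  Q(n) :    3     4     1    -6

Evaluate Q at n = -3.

-2

First differences: 1, -3, -7. Second differences: -4, -4.
Level-2 differences are constant, so Q has degree 2.
Fitting a degree-2 polynomial gives Q(n) = -2n² - 5n + 1.
Then Q(-3) = -2.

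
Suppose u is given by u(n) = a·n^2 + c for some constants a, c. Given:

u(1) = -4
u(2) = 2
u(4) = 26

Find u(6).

From u(1) = -4 and u(2) = 2: 1a + c = -4 and 4a + c = 2.
Subtracting: 3a = 6, so a = 2; then c = -4 − 2·1 = -6.
So u(n) = 2n² − 6, and u(6) = 66.

66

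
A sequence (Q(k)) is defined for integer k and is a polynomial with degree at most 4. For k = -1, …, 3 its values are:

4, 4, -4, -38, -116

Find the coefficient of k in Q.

First differences: 0, -8, -34, -78. Second differences: -8, -26, -44. Third differences: -18, -18.
Level-3 differences are constant, so Q has degree 3.
Fitting a degree-3 polynomial gives Q(k) = -3k³ - 4k² - k + 4.
The coefficient of k is -1.

-1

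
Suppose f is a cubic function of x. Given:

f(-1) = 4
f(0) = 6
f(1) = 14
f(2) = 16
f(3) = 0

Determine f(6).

First differences: 2, 8, 2, -16. Second differences: 6, -6, -18. Third differences: -12, -12.
Level-3 differences are constant, so f has degree 3.
Fitting a degree-3 polynomial gives f(x) = -2x³ + 3x² + 7x + 6.
Then f(6) = -276.

-276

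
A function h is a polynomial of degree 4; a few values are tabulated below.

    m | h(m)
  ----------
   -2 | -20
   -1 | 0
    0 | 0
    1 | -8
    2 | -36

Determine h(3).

Write h(m) = am^4 + bm³ + cm² + dm + e; the 5 given values yield a linear system in the 5 coefficients.
Solving, h(m) = -m^4 - 3m² - 4m.
Then h(3) = -120.

-120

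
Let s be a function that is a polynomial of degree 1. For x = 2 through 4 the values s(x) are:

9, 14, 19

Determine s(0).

-1

First differences: 5, 5.
Level-1 differences are constant, so s has degree 1.
Fitting a degree-1 polynomial gives s(x) = 5x - 1.
Then s(0) = -1.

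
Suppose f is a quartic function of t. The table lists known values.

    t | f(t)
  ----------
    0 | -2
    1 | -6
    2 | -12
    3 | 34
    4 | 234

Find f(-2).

24

Write f(t) = at^4 + bt³ + ct² + dt + e; the 5 given values yield a linear system in the 5 coefficients.
Solving, f(t) = 2t^4 - 3t³ - 6t² + 3t - 2.
Then f(-2) = 24.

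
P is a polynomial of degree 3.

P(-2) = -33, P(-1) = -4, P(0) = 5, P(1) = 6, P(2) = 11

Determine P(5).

Write P(k) = ak³ + bk² + ck + d; the 5 given values yield a linear system in the 4 coefficients.
Solving, P(k) = 2k³ - 4k² + 3k + 5.
Then P(5) = 170.

170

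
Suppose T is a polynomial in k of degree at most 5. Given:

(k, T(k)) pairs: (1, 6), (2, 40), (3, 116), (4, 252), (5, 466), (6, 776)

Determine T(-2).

-24

First differences: 34, 76, 136, 214, 310. Second differences: 42, 60, 78, 96. Third differences: 18, 18, 18.
Level-3 differences are constant, so T has degree 3.
Fitting a degree-3 polynomial gives T(k) = 3k³ + 3k² + 4k - 4.
Then T(-2) = -24.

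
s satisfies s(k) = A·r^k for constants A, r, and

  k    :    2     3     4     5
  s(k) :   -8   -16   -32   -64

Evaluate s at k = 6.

Consecutive ratio: -16/(-8) = 2, and -32/(-16) = 2, so r = 2.
Then A·2^2 = -8 gives A = -2, and s(k) = -2·2^k.
s(6) = -2·2^6 = -128.

-128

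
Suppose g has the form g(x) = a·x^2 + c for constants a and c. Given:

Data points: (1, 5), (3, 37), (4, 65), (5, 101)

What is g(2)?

17

From g(1) = 5 and g(3) = 37: 1a + c = 5 and 9a + c = 37.
Subtracting: 8a = 32, so a = 4; then c = 5 − 4·1 = 1.
So g(x) = 4x² + 1, and g(2) = 17.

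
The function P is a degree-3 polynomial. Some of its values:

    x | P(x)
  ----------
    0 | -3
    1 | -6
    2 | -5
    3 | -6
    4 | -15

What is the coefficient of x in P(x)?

First differences: -3, 1, -1, -9. Second differences: 4, -2, -8. Third differences: -6, -6.
Level-3 differences are constant, so P has degree 3.
Fitting a degree-3 polynomial gives P(x) = -x³ + 5x² - 7x - 3.
The coefficient of x is -7.

-7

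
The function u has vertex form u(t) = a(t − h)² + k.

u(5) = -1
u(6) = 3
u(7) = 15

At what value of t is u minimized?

First differences 4, 12; second difference 8 = 2a, so a = 4.
Expanding, the t-coefficient is −2ah = -8h; matching it to the data gives h = 5, and then k = -1.
So u(t) = 4(t − 5)² − 1.
Hence h = 5.

5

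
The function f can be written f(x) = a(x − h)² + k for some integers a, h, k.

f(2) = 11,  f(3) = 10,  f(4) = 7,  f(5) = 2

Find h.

First differences -1, -3, -5; second difference -2 = 2a, so a = -1.
Expanding, the x-coefficient is −2ah = 2h; matching it to the data gives h = 2, and then k = 11.
So f(x) = -1(x − 2)² + 11.
Hence h = 2.

2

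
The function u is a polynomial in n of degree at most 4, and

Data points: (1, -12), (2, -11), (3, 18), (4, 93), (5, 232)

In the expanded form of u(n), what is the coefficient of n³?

First differences: 1, 29, 75, 139. Second differences: 28, 46, 64. Third differences: 18, 18.
Level-3 differences are constant, so u has degree 3.
Fitting a degree-3 polynomial gives u(n) = 3n³ - 4n² - 8n - 3.
The coefficient of n³ is 3.

3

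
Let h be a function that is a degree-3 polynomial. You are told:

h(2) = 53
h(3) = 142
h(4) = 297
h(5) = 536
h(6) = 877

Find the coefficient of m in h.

2

Write h(m) = am³ + bm² + cm + d; the 5 given values yield a linear system in the 4 coefficients.
Solving, h(m) = 3m³ + 6m² + 2m + 1.
The coefficient of m is 2.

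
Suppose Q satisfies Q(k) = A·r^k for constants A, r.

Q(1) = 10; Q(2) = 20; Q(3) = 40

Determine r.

Consecutive ratio: 20/10 = 2, and 40/20 = 2, so r = 2.
Then A·2^1 = 10 gives A = 5, and Q(k) = 5·2^k.

2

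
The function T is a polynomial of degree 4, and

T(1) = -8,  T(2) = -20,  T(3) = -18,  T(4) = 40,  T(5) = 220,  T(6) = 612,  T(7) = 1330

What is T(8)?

2512

First differences: -12, 2, 58, 180, 392, 718. Second differences: 14, 56, 122, 212, 326. Third differences: 42, 66, 90, 114. Fourth differences: 24, 24, 24.
Level-4 differences are constant, so T has degree 4.
Fitting a degree-4 polynomial gives T(t) = t^4 - 3t³ - 6t.
Then T(8) = 2512.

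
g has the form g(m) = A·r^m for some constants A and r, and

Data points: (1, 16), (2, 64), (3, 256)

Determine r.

4

Consecutive ratio: 64/16 = 4, and 256/64 = 4, so r = 4.
Then A·4^1 = 16 gives A = 4, and g(m) = 4·4^m.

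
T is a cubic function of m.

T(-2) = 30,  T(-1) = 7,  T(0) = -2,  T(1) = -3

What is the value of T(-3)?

Write T(m) = am³ + bm² + cm + d; the 4 given values yield a linear system in the 4 coefficients.
Solving, T(m) = -m³ + 4m² - 4m - 2.
Then T(-3) = 73.

73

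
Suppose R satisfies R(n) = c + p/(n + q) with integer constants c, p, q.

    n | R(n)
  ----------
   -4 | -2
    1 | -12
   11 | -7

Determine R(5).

-8

(R(n) − c)(n + q) = p for each data point; the three points give a linear system in c and q, then p follows.
Solving: c = -6, q = 1, p = -12, so R(n) = -6 − 12/(n + 1).
Then R(5) = -6 − 12/6 = -8.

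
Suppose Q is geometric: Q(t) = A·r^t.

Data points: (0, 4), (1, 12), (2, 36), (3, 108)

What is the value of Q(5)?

Consecutive ratio: 12/4 = 3, and 36/12 = 3, so r = 3.
Then A·3^0 = 4 gives A = 4, and Q(t) = 4·3^t.
Q(5) = 4·3^5 = 972.

972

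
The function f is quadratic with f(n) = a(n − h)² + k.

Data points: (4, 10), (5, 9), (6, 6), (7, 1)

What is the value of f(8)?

-6

First differences -1, -3, -5; second difference -2 = 2a, so a = -1.
Expanding, the n-coefficient is −2ah = 2h; matching it to the data gives h = 4, and then k = 10.
So f(n) = -1(n − 4)² + 10.
f(8) = -1·4² + 10 = -6.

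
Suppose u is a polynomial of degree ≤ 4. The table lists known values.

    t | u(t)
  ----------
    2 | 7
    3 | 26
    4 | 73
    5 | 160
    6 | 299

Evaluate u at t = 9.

1148

First differences: 19, 47, 87, 139. Second differences: 28, 40, 52. Third differences: 12, 12.
Level-3 differences are constant, so u has degree 3.
Fitting a degree-3 polynomial gives u(t) = 2t³ - 4t² + t + 5.
Then u(9) = 1148.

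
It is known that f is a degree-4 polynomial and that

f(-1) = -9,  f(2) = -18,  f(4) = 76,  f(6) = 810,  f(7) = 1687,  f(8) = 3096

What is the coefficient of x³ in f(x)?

-1

Write f(x) = ax^4 + bx³ + cx² + dx + e; the 6 given values yield a linear system in the 5 coefficients.
Solving, f(x) = x^4 - x³ - 8x² + 3x.
The coefficient of x³ is -1.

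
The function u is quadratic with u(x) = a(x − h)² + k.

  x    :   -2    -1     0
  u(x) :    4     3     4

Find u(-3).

First differences -1, 1; second difference 2 = 2a, so a = 1.
Expanding, the x-coefficient is −2ah = -2h; matching it to the data gives h = -1, and then k = 3.
So u(x) = 1(x + 1)² + 3.
u(-3) = 1·(-2)² + 3 = 7.

7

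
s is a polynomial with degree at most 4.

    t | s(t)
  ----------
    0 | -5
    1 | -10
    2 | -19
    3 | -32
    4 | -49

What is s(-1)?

-4

First differences: -5, -9, -13, -17. Second differences: -4, -4, -4.
Level-2 differences are constant, so s has degree 2.
Fitting a degree-2 polynomial gives s(t) = -2t² - 3t - 5.
Then s(-1) = -4.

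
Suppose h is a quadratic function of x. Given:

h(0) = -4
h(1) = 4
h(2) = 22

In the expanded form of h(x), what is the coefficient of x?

Write h(x) = ax² + bx + c; the 3 given values yield a linear system in the 3 coefficients.
Solving, h(x) = 5x² + 3x - 4.
The coefficient of x is 3.

3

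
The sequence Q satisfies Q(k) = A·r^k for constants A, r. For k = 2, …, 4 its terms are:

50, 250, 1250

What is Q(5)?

Consecutive ratio: 250/50 = 5, and 1250/250 = 5, so r = 5.
Then A·5^2 = 50 gives A = 2, and Q(k) = 2·5^k.
Q(5) = 2·5^5 = 6250.

6250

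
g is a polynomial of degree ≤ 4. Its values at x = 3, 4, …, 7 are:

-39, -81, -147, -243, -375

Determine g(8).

First differences: -42, -66, -96, -132. Second differences: -24, -30, -36. Third differences: -6, -6.
Level-3 differences are constant, so g has degree 3.
Fitting a degree-3 polynomial gives g(x) = -x³ - 5x + 3.
Then g(8) = -549.

-549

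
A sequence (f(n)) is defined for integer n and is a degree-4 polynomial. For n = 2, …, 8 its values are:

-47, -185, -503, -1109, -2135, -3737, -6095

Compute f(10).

First differences: -138, -318, -606, -1026, -1602, -2358. Second differences: -180, -288, -420, -576, -756. Third differences: -108, -132, -156, -180. Fourth differences: -24, -24, -24.
Level-4 differences are constant, so f has degree 4.
Fitting a degree-4 polynomial gives f(n) = -n^4 - 4n³ + n² - 2n + 1.
Then f(10) = -13919.

-13919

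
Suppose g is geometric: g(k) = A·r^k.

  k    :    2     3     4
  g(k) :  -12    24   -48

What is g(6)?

-192

Consecutive ratio: 24/(-12) = -2, and -48/24 = -2, so r = -2.
Then A·(-2)^2 = -12 gives A = -3, and g(k) = -3·(-2)^k.
g(6) = -3·(-2)^6 = -192.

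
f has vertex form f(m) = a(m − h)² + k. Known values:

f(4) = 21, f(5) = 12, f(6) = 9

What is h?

First differences -9, -3; second difference 6 = 2a, so a = 3.
Expanding, the m-coefficient is −2ah = -6h; matching it to the data gives h = 6, and then k = 9.
So f(m) = 3(m − 6)² + 9.
Hence h = 6.

6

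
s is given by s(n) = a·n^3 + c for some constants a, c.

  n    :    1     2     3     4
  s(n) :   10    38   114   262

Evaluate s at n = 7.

1378

From s(1) = 10 and s(2) = 38: 1a + c = 10 and 8a + c = 38.
Subtracting: 7a = 28, so a = 4; then c = 10 − 4·1 = 6.
So s(n) = 4n³ + 6, and s(7) = 1378.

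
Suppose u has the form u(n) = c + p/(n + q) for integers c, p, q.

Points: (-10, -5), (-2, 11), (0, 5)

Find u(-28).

(u(n) − c)(n + q) = p for each data point; the three points give a linear system in c and q, then p follows.
Solving: c = -1, q = 4, p = 24, so u(n) = -1 + 24/(n + 4).
Then u(-28) = -1 + 24/(-24) = -2.

-2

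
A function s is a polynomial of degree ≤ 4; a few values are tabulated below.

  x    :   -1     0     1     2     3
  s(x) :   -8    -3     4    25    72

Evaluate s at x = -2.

First differences: 5, 7, 21, 47. Second differences: 2, 14, 26. Third differences: 12, 12.
Level-3 differences are constant, so s has degree 3.
Fitting a degree-3 polynomial gives s(x) = 2x³ + x² + 4x - 3.
Then s(-2) = -23.

-23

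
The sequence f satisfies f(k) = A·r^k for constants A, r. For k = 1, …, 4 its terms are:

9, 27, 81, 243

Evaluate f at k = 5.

Consecutive ratio: 27/9 = 3, and 81/27 = 3, so r = 3.
Then A·3^1 = 9 gives A = 3, and f(k) = 3·3^k.
f(5) = 3·3^5 = 729.

729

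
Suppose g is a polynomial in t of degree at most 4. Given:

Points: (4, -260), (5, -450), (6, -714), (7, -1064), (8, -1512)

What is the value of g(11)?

-3564

Write g(t) = at^4 + bt³ + ct² + dt + e; the 5 given values yield a linear system in the 5 coefficients.
Solving, the leading coefficient vanishes, and g(t) = -2t³ - 7t² - 5t.
Then g(11) = -3564.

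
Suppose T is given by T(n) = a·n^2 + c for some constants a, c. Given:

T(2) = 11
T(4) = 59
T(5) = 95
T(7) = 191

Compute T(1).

-1

From T(2) = 11 and T(4) = 59: 4a + c = 11 and 16a + c = 59.
Subtracting: 12a = 48, so a = 4; then c = 11 − 4·4 = -5.
So T(n) = 4n² − 5, and T(1) = -1.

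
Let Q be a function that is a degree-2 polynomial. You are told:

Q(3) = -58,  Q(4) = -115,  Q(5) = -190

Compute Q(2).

-19

Write Q(x) = ax² + bx + c; the 3 given values yield a linear system in the 3 coefficients.
Solving, Q(x) = -9x² + 6x + 5.
Then Q(2) = -19.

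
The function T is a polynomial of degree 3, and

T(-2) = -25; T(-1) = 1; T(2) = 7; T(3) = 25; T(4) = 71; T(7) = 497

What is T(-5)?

Write T(t) = at³ + bt² + ct + d; the 6 given values yield a linear system in the 4 coefficients.
Solving, T(t) = 2t³ - 4t² + 7.
Then T(-5) = -343.

-343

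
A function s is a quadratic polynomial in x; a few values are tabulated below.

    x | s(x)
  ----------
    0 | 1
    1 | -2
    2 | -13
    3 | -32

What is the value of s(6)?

First differences: -3, -11, -19. Second differences: -8, -8.
Level-2 differences are constant, so s has degree 2.
Fitting a degree-2 polynomial gives s(x) = -4x² + x + 1.
Then s(6) = -137.

-137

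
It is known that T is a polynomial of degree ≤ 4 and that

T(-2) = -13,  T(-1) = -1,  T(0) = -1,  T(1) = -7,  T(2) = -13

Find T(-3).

-43

First differences: 12, 0, -6, -6. Second differences: -12, -6, 0. Third differences: 6, 6.
Level-3 differences are constant, so T has degree 3.
Fitting a degree-3 polynomial gives T(x) = x³ - 3x² - 4x - 1.
Then T(-3) = -43.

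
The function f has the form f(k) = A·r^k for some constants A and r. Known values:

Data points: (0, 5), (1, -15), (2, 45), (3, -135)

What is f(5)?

Consecutive ratio: -15/5 = -3, and 45/(-15) = -3, so r = -3.
Then A·(-3)^0 = 5 gives A = 5, and f(k) = 5·(-3)^k.
f(5) = 5·(-3)^5 = -1215.

-1215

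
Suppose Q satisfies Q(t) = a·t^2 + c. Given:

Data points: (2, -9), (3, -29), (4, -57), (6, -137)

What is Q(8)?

-249

From Q(2) = -9 and Q(3) = -29: 4a + c = -9 and 9a + c = -29.
Subtracting: 5a = -20, so a = -4; then c = -9 − (-4)·4 = 7.
So Q(t) = -4t² + 7, and Q(8) = -249.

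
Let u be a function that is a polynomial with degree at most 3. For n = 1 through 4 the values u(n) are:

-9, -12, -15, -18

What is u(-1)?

-3

First differences: -3, -3, -3.
Level-1 differences are constant, so u has degree 1.
Fitting a degree-1 polynomial gives u(n) = -3n - 6.
Then u(-1) = -3.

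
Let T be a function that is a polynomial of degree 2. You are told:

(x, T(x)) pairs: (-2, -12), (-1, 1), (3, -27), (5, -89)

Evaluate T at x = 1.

3

Write T(x) = ax² + bx + c; the 4 given values yield a linear system in the 3 coefficients.
Solving, T(x) = -4x² + x + 6.
Then T(1) = 3.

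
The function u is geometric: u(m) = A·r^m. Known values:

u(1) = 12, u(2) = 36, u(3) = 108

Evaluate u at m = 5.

Consecutive ratio: 36/12 = 3, and 108/36 = 3, so r = 3.
Then A·3^1 = 12 gives A = 4, and u(m) = 4·3^m.
u(5) = 4·3^5 = 972.

972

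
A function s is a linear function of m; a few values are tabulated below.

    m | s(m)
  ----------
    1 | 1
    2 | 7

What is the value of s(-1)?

-11

Write s(m) = am + b; the 2 given values yield a linear system in the 2 coefficients.
Solving, s(m) = 6m - 5.
Then s(-1) = -11.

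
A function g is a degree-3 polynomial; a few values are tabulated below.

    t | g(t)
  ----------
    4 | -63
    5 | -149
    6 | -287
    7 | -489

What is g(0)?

Write g(t) = at³ + bt² + ct + d; the 4 given values yield a linear system in the 4 coefficients.
Solving, g(t) = -2t³ + 4t² + 1.
The constant term is g(0) = 1.

1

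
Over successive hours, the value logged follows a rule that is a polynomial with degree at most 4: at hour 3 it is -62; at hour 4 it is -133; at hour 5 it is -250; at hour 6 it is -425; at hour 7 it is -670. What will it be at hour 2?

Write the value at k as T(k).
First differences: -71, -117, -175, -245. Second differences: -46, -58, -70. Third differences: -12, -12.
Level-3 differences are constant, so T has degree 3.
Fitting a degree-3 polynomial gives T(k) = -2k³ + k² - 4k - 5.
Then T(2) = -25.

-25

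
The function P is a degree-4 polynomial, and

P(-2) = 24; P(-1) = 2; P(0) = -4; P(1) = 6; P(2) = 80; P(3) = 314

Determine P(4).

852

First differences: -22, -6, 10, 74, 234. Second differences: 16, 16, 64, 160. Third differences: 0, 48, 96. Fourth differences: 48, 48.
Level-4 differences are constant, so P has degree 4.
Extending the table by one column gives the next first difference 538, so P(4) = 314 + 538 = 852.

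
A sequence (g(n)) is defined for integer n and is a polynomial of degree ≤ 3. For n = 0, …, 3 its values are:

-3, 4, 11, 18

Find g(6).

First differences: 7, 7, 7.
Level-1 differences are constant, so g has degree 1.
Fitting a degree-1 polynomial gives g(n) = 7n - 3.
Then g(6) = 39.

39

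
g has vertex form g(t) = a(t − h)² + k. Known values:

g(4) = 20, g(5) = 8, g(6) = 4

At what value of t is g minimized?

First differences -12, -4; second difference 8 = 2a, so a = 4.
Expanding, the t-coefficient is −2ah = -8h; matching it to the data gives h = 6, and then k = 4.
So g(t) = 4(t − 6)² + 4.
Hence h = 6.

6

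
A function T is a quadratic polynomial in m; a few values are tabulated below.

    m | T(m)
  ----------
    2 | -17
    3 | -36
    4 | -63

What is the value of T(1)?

Write T(m) = am² + bm + c; the 3 given values yield a linear system in the 3 coefficients.
Solving, T(m) = -4m² + m - 3.
Then T(1) = -6.

-6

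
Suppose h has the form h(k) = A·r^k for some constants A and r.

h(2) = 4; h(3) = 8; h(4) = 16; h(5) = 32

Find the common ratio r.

2

Consecutive ratio: 8/4 = 2, and 16/8 = 2, so r = 2.
Then A·2^2 = 4 gives A = 1, and h(k) = 1·2^k.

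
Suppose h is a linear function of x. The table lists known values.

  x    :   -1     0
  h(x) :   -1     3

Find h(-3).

-9

Write h(x) = ax + b; the 2 given values yield a linear system in the 2 coefficients.
Solving, h(x) = 4x + 3.
Then h(-3) = -9.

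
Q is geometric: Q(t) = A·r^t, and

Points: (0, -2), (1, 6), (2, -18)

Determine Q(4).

Consecutive ratio: 6/(-2) = -3, and -18/6 = -3, so r = -3.
Then A·(-3)^0 = -2 gives A = -2, and Q(t) = -2·(-3)^t.
Q(4) = -2·(-3)^4 = -162.

-162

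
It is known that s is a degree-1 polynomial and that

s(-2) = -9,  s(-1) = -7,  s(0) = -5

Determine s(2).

Write s(x) = ax + b; the 3 given values yield a linear system in the 2 coefficients.
Solving, s(x) = 2x - 5.
Then s(2) = -1.

-1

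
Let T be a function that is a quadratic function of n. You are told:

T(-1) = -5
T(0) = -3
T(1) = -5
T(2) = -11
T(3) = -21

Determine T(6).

Write T(n) = an² + bn + c; the 5 given values yield a linear system in the 3 coefficients.
Solving, T(n) = -2n² - 3.
Then T(6) = -75.

-75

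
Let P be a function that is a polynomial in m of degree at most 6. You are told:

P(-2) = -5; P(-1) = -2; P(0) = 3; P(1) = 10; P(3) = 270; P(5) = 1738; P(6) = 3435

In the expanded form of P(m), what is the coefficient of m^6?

0

Write P(m) = am^6 + bm^5 + cm^4 + dm³ + em² + pm + q; the 7 given values yield a linear system in the 7 coefficients.
Solving, the top 2 coefficients vanish, and P(m) = 2m^4 + 4m³ - m² + 2m + 3.
The coefficient of m^6 is 0.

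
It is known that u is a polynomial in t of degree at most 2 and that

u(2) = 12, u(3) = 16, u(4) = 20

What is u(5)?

Write u(t) = at² + bt + c; the 3 given values yield a linear system in the 3 coefficients.
Solving, the leading coefficient vanishes, and u(t) = 4t + 4.
Then u(5) = 24.

24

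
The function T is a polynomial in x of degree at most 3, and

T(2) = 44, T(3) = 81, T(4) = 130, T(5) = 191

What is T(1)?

19

First differences: 37, 49, 61. Second differences: 12, 12.
Level-2 differences are constant, so T has degree 2.
Fitting a degree-2 polynomial gives T(x) = 6x² + 7x + 6.
Then T(1) = 19.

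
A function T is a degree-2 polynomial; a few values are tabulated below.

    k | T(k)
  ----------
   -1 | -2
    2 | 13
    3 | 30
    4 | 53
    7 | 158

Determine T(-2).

5

Write T(k) = ak² + bk + c; the 5 given values yield a linear system in the 3 coefficients.
Solving, T(k) = 3k² + 2k - 3.
Then T(-2) = 5.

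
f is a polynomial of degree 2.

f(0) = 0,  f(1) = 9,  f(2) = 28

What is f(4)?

Write f(t) = at² + bt + c; the 3 given values yield a linear system in the 3 coefficients.
Solving, f(t) = 5t² + 4t.
Then f(4) = 96.

96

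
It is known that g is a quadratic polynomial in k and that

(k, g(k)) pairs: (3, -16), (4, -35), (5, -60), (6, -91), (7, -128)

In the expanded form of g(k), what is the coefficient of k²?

First differences: -19, -25, -31, -37. Second differences: -6, -6, -6.
Level-2 differences are constant, so g has degree 2.
Fitting a degree-2 polynomial gives g(k) = -3k² + 2k + 5.
The coefficient of k² is -3.

-3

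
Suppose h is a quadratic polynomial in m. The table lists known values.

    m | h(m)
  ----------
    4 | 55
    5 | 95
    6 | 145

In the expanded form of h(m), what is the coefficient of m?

-5

Write h(m) = am² + bm + c; the 3 given values yield a linear system in the 3 coefficients.
Solving, h(m) = 5m² - 5m - 5.
The coefficient of m is -5.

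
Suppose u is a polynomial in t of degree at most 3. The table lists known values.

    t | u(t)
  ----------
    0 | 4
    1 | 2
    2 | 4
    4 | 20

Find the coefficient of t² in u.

Write u(t) = at³ + bt² + ct + d; the 4 given values yield a linear system in the 4 coefficients.
Solving, the leading coefficient vanishes, and u(t) = 2t² - 4t + 4.
The coefficient of t² is 2.

2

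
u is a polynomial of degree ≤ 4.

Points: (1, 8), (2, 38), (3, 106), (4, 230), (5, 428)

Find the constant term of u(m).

First differences: 30, 68, 124, 198. Second differences: 38, 56, 74. Third differences: 18, 18.
Level-3 differences are constant, so u has degree 3.
Fitting a degree-3 polynomial gives u(m) = 3m³ + m² + 6m - 2.
The constant term is u(0) = -2.

-2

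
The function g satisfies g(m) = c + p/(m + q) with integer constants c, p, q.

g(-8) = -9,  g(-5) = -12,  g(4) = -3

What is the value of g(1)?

(g(m) − c)(m + q) = p for each data point; the three points give a linear system in c and q, then p follows.
Solving: c = -6, q = 2, p = 18, so g(m) = -6 + 18/(m + 2).
Then g(1) = -6 + 18/3 = 0.

0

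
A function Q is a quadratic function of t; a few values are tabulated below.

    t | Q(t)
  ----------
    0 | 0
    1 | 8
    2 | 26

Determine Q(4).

92

Write Q(t) = at² + bt + c; the 3 given values yield a linear system in the 3 coefficients.
Solving, Q(t) = 5t² + 3t.
Then Q(4) = 92.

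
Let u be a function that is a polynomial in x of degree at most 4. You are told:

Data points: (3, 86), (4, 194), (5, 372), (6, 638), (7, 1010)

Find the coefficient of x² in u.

First differences: 108, 178, 266, 372. Second differences: 70, 88, 106. Third differences: 18, 18.
Level-3 differences are constant, so u has degree 3.
Fitting a degree-3 polynomial gives u(x) = 3x³ - x² + 4x + 2.
The coefficient of x² is -1.

-1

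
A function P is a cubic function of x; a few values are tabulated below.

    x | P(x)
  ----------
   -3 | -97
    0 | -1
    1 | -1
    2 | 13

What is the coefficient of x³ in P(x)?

3

Write P(x) = ax³ + bx² + cx + d; the 4 given values yield a linear system in the 4 coefficients.
Solving, P(x) = 3x³ - 2x² - x - 1.
The coefficient of x³ is 3.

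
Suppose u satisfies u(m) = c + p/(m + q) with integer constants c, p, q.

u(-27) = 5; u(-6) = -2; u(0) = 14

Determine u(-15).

(u(m) − c)(m + q) = p for each data point; the three points give a linear system in c and q, then p follows.
Solving: c = 6, q = 3, p = 24, so u(m) = 6 + 24/(m + 3).
Then u(-15) = 6 + 24/(-12) = 4.

4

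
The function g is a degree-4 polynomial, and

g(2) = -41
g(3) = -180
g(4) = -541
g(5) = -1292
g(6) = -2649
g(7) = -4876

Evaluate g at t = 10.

-20137

First differences: -139, -361, -751, -1357, -2227. Second differences: -222, -390, -606, -870. Third differences: -168, -216, -264. Fourth differences: -48, -48.
Level-4 differences are constant, so g has degree 4.
Fitting a degree-4 polynomial gives g(t) = -2t^4 - t² - 4t + 3.
Then g(10) = -20137.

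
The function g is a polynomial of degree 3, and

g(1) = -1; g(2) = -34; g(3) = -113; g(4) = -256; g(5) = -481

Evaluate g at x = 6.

-806

First differences: -33, -79, -143, -225. Second differences: -46, -64, -82. Third differences: -18, -18.
Level-3 differences are constant, so g has degree 3.
Fitting a degree-3 polynomial gives g(x) = -3x³ - 5x² + 3x + 4.
Then g(6) = -806.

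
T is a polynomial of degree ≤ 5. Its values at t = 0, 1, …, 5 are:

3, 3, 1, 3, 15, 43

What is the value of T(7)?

171

Write T(t) = at^5 + bt^4 + ct³ + dt² + et + p; the 6 given values yield a linear system in the 6 coefficients.
Solving, the top 2 coefficients vanish, and T(t) = t³ - 4t² + 3t + 3.
Then T(7) = 171.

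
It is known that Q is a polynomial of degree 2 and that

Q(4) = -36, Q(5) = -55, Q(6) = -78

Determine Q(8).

Write Q(k) = ak² + bk + c; the 3 given values yield a linear system in the 3 coefficients.
Solving, Q(k) = -2k² - k.
Then Q(8) = -136.

-136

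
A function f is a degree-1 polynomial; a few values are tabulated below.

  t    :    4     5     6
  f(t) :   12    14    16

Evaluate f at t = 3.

First differences: 2, 2.
Level-1 differences are constant, so f has degree 1.
Fitting a degree-1 polynomial gives f(t) = 2t + 4.
Then f(3) = 10.

10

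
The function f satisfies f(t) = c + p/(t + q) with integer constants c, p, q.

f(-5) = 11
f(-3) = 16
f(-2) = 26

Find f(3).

1

(f(t) − c)(t + q) = p for each data point; the three points give a linear system in c and q, then p follows.
Solving: c = 6, q = 1, p = -20, so f(t) = 6 − 20/(t + 1).
Then f(3) = 6 − 20/4 = 1.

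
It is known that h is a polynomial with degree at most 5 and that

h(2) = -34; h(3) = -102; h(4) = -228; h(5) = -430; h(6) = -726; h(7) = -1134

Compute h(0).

First differences: -68, -126, -202, -296, -408. Second differences: -58, -76, -94, -112. Third differences: -18, -18, -18.
Level-3 differences are constant, so h has degree 3.
Fitting a degree-3 polynomial gives h(n) = -3n³ - 2n² - n.
Then h(0) = 0.

0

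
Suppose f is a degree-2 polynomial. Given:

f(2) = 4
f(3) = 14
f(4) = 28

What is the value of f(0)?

-4

Write f(t) = at² + bt + c; the 3 given values yield a linear system in the 3 coefficients.
Solving, f(t) = 2t² - 4.
Then f(0) = -4.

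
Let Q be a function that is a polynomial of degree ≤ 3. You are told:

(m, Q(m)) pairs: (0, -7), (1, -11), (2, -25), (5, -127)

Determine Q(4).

-83

Write Q(m) = am³ + bm² + cm + d; the 4 given values yield a linear system in the 4 coefficients.
Solving, the leading coefficient vanishes, and Q(m) = -5m² + m - 7.
Then Q(4) = -83.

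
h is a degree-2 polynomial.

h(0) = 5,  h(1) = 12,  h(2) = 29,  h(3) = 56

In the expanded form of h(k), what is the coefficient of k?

2

Write h(k) = ak² + bk + c; the 4 given values yield a linear system in the 3 coefficients.
Solving, h(k) = 5k² + 2k + 5.
The coefficient of k is 2.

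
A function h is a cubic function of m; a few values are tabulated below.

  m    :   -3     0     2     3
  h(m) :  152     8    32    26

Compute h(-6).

944

Write h(m) = am³ + bm² + cm + d; the 4 given values yield a linear system in the 4 coefficients.
Solving, h(m) = -3m³ + 9m² + 6m + 8.
Then h(-6) = 944.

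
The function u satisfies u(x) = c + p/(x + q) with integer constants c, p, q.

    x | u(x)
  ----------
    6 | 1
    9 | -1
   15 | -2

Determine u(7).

(u(x) − c)(x + q) = p for each data point; the three points give a linear system in c and q, then p follows.
Solving: c = -3, q = -3, p = 12, so u(x) = -3 + 12/(x − 3).
Then u(7) = -3 + 12/4 = 0.

0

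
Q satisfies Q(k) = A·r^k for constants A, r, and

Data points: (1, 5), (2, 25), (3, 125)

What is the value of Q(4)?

Consecutive ratio: 25/5 = 5, and 125/25 = 5, so r = 5.
Then A·5^1 = 5 gives A = 1, and Q(k) = 1·5^k.
Q(4) = 1·5^4 = 625.

625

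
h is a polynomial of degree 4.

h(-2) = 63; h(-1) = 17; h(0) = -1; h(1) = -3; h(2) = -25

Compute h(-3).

Write h(x) = ax^4 + bx³ + cx² + dx + e; the 5 given values yield a linear system in the 5 coefficients.
Solving, h(x) = -x^4 - 4x³ + 9x² - 6x - 1.
Then h(-3) = 125.

125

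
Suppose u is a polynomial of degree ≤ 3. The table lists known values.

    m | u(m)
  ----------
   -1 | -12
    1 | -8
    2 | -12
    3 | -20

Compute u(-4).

Write u(m) = am³ + bm² + cm + d; the 4 given values yield a linear system in the 4 coefficients.
Solving, the leading coefficient vanishes, and u(m) = -2m² + 2m - 8.
Then u(-4) = -48.

-48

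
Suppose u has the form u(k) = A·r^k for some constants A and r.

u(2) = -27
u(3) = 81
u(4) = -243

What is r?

-3

Consecutive ratio: 81/(-27) = -3, and -243/81 = -3, so r = -3.
Then A·(-3)^2 = -27 gives A = -3, and u(k) = -3·(-3)^k.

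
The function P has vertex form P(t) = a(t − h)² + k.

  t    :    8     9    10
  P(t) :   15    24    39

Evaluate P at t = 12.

First differences 9, 15; second difference 6 = 2a, so a = 3.
Expanding, the t-coefficient is −2ah = -6h; matching it to the data gives h = 7, and then k = 12.
So P(t) = 3(t − 7)² + 12.
P(12) = 3·5² + 12 = 87.

87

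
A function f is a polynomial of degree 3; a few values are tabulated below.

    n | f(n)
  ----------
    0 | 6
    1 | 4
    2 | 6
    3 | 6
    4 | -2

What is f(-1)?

18

Write f(n) = an³ + bn² + cn + d; the 5 given values yield a linear system in the 4 coefficients.
Solving, f(n) = -n³ + 5n² - 6n + 6.
Then f(-1) = 18.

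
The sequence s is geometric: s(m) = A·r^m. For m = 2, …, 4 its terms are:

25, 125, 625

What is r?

5

Consecutive ratio: 125/25 = 5, and 625/125 = 5, so r = 5.
Then A·5^2 = 25 gives A = 1, and s(m) = 1·5^m.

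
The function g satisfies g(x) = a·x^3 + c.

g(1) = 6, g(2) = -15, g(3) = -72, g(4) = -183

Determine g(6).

-639

From g(1) = 6 and g(2) = -15: 1a + c = 6 and 8a + c = -15.
Subtracting: 7a = -21, so a = -3; then c = 6 − (-3)·1 = 9.
So g(x) = -3x³ + 9, and g(6) = -639.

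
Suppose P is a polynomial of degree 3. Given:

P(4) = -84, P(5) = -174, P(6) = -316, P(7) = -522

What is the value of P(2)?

Write P(n) = an³ + bn² + cn + d; the 4 given values yield a linear system in the 4 coefficients.
Solving, P(n) = -2n³ + 4n² - 4n - 4.
Then P(2) = -12.

-12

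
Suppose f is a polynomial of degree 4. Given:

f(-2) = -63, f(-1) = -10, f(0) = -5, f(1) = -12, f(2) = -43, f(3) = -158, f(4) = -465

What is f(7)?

First differences: 53, 5, -7, -31, -115, -307. Second differences: -48, -12, -24, -84, -192. Third differences: 36, -12, -60, -108. Fourth differences: -48, -48, -48.
Level-4 differences are constant, so f has degree 4.
Fitting a degree-4 polynomial gives f(x) = -2x^4 + 2x³ - 4x² - 3x - 5.
Then f(7) = -4338.

-4338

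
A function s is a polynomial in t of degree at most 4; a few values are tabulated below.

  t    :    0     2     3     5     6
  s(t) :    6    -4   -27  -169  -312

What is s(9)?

-1173

Write s(t) = at^4 + bt³ + ct² + dt + e; the 5 given values yield a linear system in the 5 coefficients.
Solving, the leading coefficient vanishes, and s(t) = -2t³ + 4t² - 5t + 6.
Then s(9) = -1173.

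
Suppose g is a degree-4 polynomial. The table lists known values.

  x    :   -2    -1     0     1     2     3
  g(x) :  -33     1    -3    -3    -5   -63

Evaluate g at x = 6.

First differences: 34, -4, 0, -2, -58. Second differences: -38, 4, -2, -56. Third differences: 42, -6, -54. Fourth differences: -48, -48.
Level-4 differences are constant, so g has degree 4.
Fitting a degree-4 polynomial gives g(x) = -2x^4 + 3x³ + 4x² - 5x - 3.
Then g(6) = -1833.

-1833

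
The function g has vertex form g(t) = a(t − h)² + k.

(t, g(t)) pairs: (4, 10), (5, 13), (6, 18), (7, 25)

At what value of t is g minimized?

First differences 3, 5, 7; second difference 2 = 2a, so a = 1.
Expanding, the t-coefficient is −2ah = -2h; matching it to the data gives h = 3, and then k = 9.
So g(t) = 1(t − 3)² + 9.
Hence h = 3.

3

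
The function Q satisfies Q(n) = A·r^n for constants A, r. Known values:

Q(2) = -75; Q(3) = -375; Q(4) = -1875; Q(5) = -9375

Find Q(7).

Consecutive ratio: -375/(-75) = 5, and -1875/(-375) = 5, so r = 5.
Then A·5^2 = -75 gives A = -3, and Q(n) = -3·5^n.
Q(7) = -3·5^7 = -234375.

-234375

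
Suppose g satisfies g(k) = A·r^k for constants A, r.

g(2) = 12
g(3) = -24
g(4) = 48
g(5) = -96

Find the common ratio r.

-2

Consecutive ratio: -24/12 = -2, and 48/(-24) = -2, so r = -2.
Then A·(-2)^2 = 12 gives A = 3, and g(k) = 3·(-2)^k.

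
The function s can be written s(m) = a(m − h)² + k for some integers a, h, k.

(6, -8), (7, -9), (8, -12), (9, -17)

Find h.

6

First differences -1, -3, -5; second difference -2 = 2a, so a = -1.
Expanding, the m-coefficient is −2ah = 2h; matching it to the data gives h = 6, and then k = -8.
So s(m) = -1(m − 6)² − 8.
Hence h = 6.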